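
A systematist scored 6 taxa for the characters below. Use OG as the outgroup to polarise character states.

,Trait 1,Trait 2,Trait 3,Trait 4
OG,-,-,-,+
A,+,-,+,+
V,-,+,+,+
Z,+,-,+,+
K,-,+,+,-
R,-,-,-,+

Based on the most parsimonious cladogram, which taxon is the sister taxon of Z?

A

Character polarity is set by the outgroup: the derived state is whichever differs from the outgroup's state, so for Trait 4 the derived state is '-', and for the remaining characters it is '+'.
Trait 1 (derived state '+') is shared by A and Z — a synapomorphy uniting that clade.
Trait 2 (derived state '+') is shared by K and V — a synapomorphy uniting that clade.
Trait 3: derived state '+' in A, K, V, and Z only — synapomorphy for {A, K, V, Z}.
Trait 4 (derived state '-') is unique to K (autapomorphy; uninformative for grouping).
Most parsimonious ingroup topology: (((A,Z),(K,V)),R).
Z and A form a cherry on this tree, so they are sister taxa.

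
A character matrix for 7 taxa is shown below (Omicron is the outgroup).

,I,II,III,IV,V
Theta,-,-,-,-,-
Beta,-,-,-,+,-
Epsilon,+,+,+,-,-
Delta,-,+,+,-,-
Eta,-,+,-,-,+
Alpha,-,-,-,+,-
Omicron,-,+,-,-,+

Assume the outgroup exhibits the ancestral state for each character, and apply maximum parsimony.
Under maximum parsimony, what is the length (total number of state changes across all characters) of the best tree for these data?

5

Character polarity is set by the outgroup: the derived state is whichever differs from the outgroup's state, so for II, V the derived state is '-', and for the remaining characters it is '+'.
I (derived state '+') is unique to Epsilon (autapomorphy; uninformative for grouping).
II: derived state '-' in Alpha, Beta, and Theta only — synapomorphy for {Alpha, Beta, Theta}.
III: derived state '+' in Delta and Epsilon only — synapomorphy for {Delta, Epsilon}.
IV: derived state '+' in Alpha and Beta only — synapomorphy for {Alpha, Beta}.
V: derived state '-' in Alpha, Beta, Delta, Epsilon, and Theta only — synapomorphy for {Alpha, Beta, Delta, Epsilon, Theta}.
Most parsimonious ingroup topology: (((Epsilon,Delta),(Theta,(Beta,Alpha))),Eta).
Changes per character on this tree: I: 1; II: 1; III: 1; IV: 1; V: 1.
Total = 5.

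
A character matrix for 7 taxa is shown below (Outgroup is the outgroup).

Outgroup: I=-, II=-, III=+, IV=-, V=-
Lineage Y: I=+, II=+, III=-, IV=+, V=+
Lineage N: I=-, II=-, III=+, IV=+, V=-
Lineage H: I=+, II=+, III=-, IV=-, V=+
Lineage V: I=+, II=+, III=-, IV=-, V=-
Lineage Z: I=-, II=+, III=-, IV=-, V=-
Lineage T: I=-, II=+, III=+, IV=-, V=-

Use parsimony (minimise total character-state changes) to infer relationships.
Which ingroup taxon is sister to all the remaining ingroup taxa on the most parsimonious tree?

Character polarity is set by the outgroup: the derived state is whichever differs from the outgroup's state, so for III the derived state is '-', and for the remaining characters it is '+'.
I (derived state '+') is shared by Lineage H, Lineage V, and Lineage Y — a synapomorphy uniting that clade.
II: derived state '+' in Lineage H, Lineage T, Lineage V, Lineage Y, and Lineage Z only — synapomorphy for {Lineage H, Lineage T, Lineage V, Lineage Y, Lineage Z}.
Only Lineage H, Lineage V, Lineage Y, and Lineage Z show the derived state '-' for III, supporting them as a clade.
IV (state '+') occurs in Lineage N and Lineage Y but conflicts with the nesting implied by the other characters — most parsimoniously interpreted as homoplasy.
V (derived state '+') is shared by Lineage H and Lineage Y — a synapomorphy uniting that clade.
Most parsimonious ingroup topology: (((((Lineage Y,Lineage H),Lineage V),Lineage Z),Lineage T),Lineage N).
Lineage N is sister to the clade containing all other ingroup taxa, so it is the earliest-diverging (most basal) ingroup lineage.

Lineage N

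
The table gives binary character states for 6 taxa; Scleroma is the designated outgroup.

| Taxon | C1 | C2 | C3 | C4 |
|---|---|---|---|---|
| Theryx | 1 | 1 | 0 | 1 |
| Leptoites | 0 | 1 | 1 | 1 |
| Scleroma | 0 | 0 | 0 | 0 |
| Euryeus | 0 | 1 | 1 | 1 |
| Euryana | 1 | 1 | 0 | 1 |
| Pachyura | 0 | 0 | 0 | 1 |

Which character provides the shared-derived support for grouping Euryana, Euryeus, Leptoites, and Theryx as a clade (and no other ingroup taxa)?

The outgroup has state '0' for every character, so '1' is the derived state throughout.
C1: derived state '1' in Euryana and Theryx only — synapomorphy for {Euryana, Theryx}.
Only Euryana, Euryeus, Leptoites, and Theryx show the derived state '1' for C2, supporting them as a clade.
Only Euryeus and Leptoites show the derived state '1' for C3, supporting them as a clade.
C4 (derived state '1') is shared by all ingroup taxa — unites the whole ingroup.
Most parsimonious ingroup topology: (((Leptoites,Euryeus),(Euryana,Theryx)),Pachyura).
The clade {Euryana, Euryeus, Leptoites, Theryx} is supported by C2: its derived state '1' occurs in exactly those taxa and in no other taxon (including the outgroup).

C2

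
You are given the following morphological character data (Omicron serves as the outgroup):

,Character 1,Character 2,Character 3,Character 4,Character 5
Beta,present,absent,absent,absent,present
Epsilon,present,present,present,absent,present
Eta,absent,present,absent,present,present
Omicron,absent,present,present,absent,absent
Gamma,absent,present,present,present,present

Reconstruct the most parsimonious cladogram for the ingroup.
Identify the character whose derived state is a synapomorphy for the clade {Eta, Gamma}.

Character 4

Character polarity is set by the outgroup: the derived state is whichever differs from the outgroup's state, so for Character 2, Character 3 the derived state is 'absent', and for the remaining characters it is 'present'.
Only Beta and Epsilon show the derived state 'present' for Character 1, supporting them as a clade.
Character 2: derived state 'absent' in Beta only — an autapomorphy, so it tells us nothing about relationships among taxa.
Character 3 groups Beta and Eta, which is incompatible with the clades supported by the remaining characters; treating it as convergent (homoplasy) costs fewer steps than any alternative tree.
Character 4: derived state 'present' in Eta and Gamma only — synapomorphy for {Eta, Gamma}.
Character 5 (derived state 'present') is shared by all ingroup taxa — unites the whole ingroup.
Most parsimonious ingroup topology: ((Eta,Gamma),(Epsilon,Beta)).
The clade {Eta, Gamma} is supported by Character 4: its derived state 'present' occurs in exactly those taxa and in no other taxon (including the outgroup).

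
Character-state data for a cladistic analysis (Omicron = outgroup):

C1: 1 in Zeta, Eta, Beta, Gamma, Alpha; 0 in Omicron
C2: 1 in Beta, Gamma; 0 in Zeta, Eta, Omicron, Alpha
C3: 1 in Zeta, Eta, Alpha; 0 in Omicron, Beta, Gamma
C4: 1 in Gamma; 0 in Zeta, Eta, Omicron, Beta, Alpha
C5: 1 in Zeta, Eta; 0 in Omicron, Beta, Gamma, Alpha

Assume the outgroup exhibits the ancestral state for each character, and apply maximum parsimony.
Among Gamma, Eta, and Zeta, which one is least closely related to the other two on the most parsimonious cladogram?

Gamma

The outgroup has state '0' for every character, so '1' is the derived state throughout.
All ingroup taxa share the derived state '1' for C1; it defines the ingroup but does not resolve relationships within it.
C2 (derived state '1') is shared by Beta and Gamma — a synapomorphy uniting that clade.
Only Alpha, Eta, and Zeta show the derived state '1' for C3, supporting them as a clade.
C4 (derived state '1') is unique to Gamma (autapomorphy; uninformative for grouping).
Only Eta and Zeta show the derived state '1' for C5, supporting them as a clade.
Most parsimonious ingroup topology: ((Gamma,Beta),((Eta,Zeta),Alpha)).
Eta and Zeta share a more recent common ancestor with each other than either does with Gamma, so Gamma is the least closely related of the three.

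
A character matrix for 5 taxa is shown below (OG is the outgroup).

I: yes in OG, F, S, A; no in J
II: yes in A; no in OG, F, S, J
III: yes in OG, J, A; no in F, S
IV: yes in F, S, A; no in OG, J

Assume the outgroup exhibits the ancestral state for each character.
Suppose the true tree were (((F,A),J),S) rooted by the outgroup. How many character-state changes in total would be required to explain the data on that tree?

Map each character onto (((F,A),J),S) (rooted by OG) and count the minimum state changes it requires (Fitch parsimony):
I: 1; II: 1; III: 2; IV: 2.
Total tree length = 6.

6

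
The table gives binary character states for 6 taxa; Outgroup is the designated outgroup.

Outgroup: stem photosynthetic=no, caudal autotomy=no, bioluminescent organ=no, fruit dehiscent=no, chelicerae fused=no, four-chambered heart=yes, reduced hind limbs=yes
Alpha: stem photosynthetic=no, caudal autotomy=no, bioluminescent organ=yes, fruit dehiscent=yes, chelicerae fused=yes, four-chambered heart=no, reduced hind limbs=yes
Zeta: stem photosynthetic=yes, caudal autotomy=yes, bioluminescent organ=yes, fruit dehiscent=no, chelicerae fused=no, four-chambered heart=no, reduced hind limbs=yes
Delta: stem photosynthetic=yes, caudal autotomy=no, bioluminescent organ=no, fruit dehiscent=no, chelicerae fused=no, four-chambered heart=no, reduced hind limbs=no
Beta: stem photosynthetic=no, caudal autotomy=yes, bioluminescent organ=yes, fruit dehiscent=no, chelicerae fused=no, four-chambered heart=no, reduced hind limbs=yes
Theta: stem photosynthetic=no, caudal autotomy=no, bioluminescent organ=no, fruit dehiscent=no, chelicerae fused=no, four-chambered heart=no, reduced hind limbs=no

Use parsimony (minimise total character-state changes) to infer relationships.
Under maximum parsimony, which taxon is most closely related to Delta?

Character polarity is set by the outgroup: the derived state is whichever differs from the outgroup's state, so for four-chambered heart, reduced hind limbs the derived state is 'no', and for the remaining characters it is 'yes'.
stem photosynthetic (state 'yes') occurs in Delta and Zeta but conflicts with the nesting implied by the other characters — most parsimoniously interpreted as homoplasy.
caudal autotomy: derived state 'yes' in Beta and Zeta only — synapomorphy for {Beta, Zeta}.
bioluminescent organ (derived state 'yes') is shared by Alpha, Beta, and Zeta — a synapomorphy uniting that clade.
fruit dehiscent (derived state 'yes') is unique to Alpha (autapomorphy; uninformative for grouping).
chelicerae fused (derived state 'yes') is unique to Alpha (autapomorphy; uninformative for grouping).
four-chambered heart (derived state 'no') is shared by all ingroup taxa — unites the whole ingroup.
reduced hind limbs (derived state 'no') is shared by Delta and Theta — a synapomorphy uniting that clade.
Most parsimonious ingroup topology: ((Alpha,(Zeta,Beta)),(Delta,Theta)).
Delta and Theta form a cherry on this tree, so they are sister taxa.

Theta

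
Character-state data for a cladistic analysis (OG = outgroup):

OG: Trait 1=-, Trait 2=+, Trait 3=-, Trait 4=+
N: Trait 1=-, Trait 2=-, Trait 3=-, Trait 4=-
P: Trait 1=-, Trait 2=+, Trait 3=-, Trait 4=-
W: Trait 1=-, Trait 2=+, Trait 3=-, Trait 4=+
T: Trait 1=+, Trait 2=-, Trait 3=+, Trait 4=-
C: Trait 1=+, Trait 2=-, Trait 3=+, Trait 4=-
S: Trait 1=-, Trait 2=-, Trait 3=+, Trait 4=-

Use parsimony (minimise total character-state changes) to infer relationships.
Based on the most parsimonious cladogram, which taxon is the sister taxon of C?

Character polarity is set by the outgroup: the derived state is whichever differs from the outgroup's state, so for Trait 2, Trait 4 the derived state is '-', and for the remaining characters it is '+'.
Trait 1 (derived state '+') is shared by C and T — a synapomorphy uniting that clade.
Trait 2: derived state '-' in C, N, S, and T only — synapomorphy for {C, N, S, T}.
Trait 3 (derived state '+') is shared by C, S, and T — a synapomorphy uniting that clade.
Trait 4: derived state '-' in C, N, P, S, and T only — synapomorphy for {C, N, P, S, T}.
Most parsimonious ingroup topology: (((N,((T,C),S)),P),W).
C and T form a cherry on this tree, so they are sister taxa.

T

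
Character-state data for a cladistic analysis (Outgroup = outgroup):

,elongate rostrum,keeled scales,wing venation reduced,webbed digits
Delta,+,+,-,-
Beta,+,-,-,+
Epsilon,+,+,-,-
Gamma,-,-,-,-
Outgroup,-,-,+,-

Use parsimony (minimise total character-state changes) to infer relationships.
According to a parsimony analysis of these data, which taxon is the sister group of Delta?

Character polarity is set by the outgroup: the derived state is whichever differs from the outgroup's state, so for wing venation reduced the derived state is '-', and for the remaining characters it is '+'.
Only Beta, Delta, and Epsilon show the derived state '+' for elongate rostrum, supporting them as a clade.
keeled scales: derived state '+' in Delta and Epsilon only — synapomorphy for {Delta, Epsilon}.
All ingroup taxa share the derived state '-' for wing venation reduced; it defines the ingroup but does not resolve relationships within it.
webbed digits: derived state '+' in Beta only — an autapomorphy, so it tells us nothing about relationships among taxa.
Most parsimonious ingroup topology: (((Epsilon,Delta),Beta),Gamma).
Delta and Epsilon form a cherry on this tree, so they are sister taxa.

Epsilon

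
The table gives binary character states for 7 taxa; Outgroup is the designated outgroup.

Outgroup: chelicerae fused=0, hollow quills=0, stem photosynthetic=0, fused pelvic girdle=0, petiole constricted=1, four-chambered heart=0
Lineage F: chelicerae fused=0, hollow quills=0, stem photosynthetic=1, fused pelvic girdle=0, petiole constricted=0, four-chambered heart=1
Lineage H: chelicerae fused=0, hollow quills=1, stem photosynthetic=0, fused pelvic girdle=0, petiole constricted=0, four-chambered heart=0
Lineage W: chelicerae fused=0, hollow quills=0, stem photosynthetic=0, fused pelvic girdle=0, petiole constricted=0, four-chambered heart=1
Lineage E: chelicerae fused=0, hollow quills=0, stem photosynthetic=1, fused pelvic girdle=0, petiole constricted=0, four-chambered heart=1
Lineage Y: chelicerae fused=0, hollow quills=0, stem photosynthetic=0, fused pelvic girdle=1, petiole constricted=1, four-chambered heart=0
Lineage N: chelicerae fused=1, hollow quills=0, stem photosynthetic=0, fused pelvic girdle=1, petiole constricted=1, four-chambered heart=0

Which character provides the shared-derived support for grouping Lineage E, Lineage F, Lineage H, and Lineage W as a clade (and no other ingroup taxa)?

Character polarity is set by the outgroup: the derived state is whichever differs from the outgroup's state, so for petiole constricted the derived state is '0', and for the remaining characters it is '1'.
chelicerae fused (derived state '1') is unique to Lineage N (autapomorphy; uninformative for grouping).
hollow quills: derived state '1' in Lineage H only — an autapomorphy, so it tells us nothing about relationships among taxa.
stem photosynthetic (derived state '1') is shared by Lineage E and Lineage F — a synapomorphy uniting that clade.
fused pelvic girdle (derived state '1') is shared by Lineage N and Lineage Y — a synapomorphy uniting that clade.
Only Lineage E, Lineage F, Lineage H, and Lineage W show the derived state '0' for petiole constricted, supporting them as a clade.
four-chambered heart (derived state '1') is shared by Lineage E, Lineage F, and Lineage W — a synapomorphy uniting that clade.
Most parsimonious ingroup topology: ((((Lineage F,Lineage E),Lineage W),Lineage H),(Lineage Y,Lineage N)).
The clade {Lineage E, Lineage F, Lineage H, Lineage W} is supported by petiole constricted: its derived state '0' occurs in exactly those taxa and in no other taxon (including the outgroup).

petiole constricted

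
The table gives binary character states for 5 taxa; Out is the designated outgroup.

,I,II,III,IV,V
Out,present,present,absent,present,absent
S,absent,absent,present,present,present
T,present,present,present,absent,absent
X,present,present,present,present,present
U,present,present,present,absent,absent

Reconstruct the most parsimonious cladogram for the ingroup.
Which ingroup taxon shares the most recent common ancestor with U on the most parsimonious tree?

Character polarity is set by the outgroup: the derived state is whichever differs from the outgroup's state, so for I, II, IV the derived state is 'absent', and for the remaining characters it is 'present'.
I: derived state 'absent' in S only — an autapomorphy, so it tells us nothing about relationships among taxa.
II: derived state 'absent' in S only — an autapomorphy, so it tells us nothing about relationships among taxa.
All ingroup taxa share the derived state 'present' for III; it defines the ingroup but does not resolve relationships within it.
IV: derived state 'absent' in T and U only — synapomorphy for {T, U}.
Only S and X show the derived state 'present' for V, supporting them as a clade.
Most parsimonious ingroup topology: ((S,X),(T,U)).
U and T form a cherry on this tree, so they are sister taxa.

T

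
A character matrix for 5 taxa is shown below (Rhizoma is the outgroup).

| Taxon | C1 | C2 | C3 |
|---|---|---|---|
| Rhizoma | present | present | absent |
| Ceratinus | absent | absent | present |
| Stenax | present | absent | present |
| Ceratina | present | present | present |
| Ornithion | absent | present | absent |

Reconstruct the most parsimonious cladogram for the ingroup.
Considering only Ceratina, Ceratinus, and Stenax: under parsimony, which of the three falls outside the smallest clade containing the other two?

Ceratina

Character polarity is set by the outgroup: the derived state is whichever differs from the outgroup's state, so for C1, C2 the derived state is 'absent', and for the remaining characters it is 'present'.
C1 groups Ceratinus and Ornithion, which is incompatible with the clades supported by the remaining characters; treating it as convergent (homoplasy) costs fewer steps than any alternative tree.
Only Ceratinus and Stenax show the derived state 'absent' for C2, supporting them as a clade.
C3: derived state 'present' in Ceratina, Ceratinus, and Stenax only — synapomorphy for {Ceratina, Ceratinus, Stenax}.
Most parsimonious ingroup topology: (((Ceratinus,Stenax),Ceratina),Ornithion).
Ceratinus and Stenax share a more recent common ancestor with each other than either does with Ceratina, so Ceratina is the least closely related of the three.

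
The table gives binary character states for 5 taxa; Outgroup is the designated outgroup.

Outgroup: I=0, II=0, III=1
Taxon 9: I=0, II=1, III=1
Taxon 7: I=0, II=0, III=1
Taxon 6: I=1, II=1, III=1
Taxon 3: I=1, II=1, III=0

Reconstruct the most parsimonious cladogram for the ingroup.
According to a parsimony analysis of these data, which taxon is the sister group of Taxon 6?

Taxon 3

Character polarity is set by the outgroup: the derived state is whichever differs from the outgroup's state, so for III the derived state is '0', and for the remaining characters it is '1'.
I: derived state '1' in Taxon 3 and Taxon 6 only — synapomorphy for {Taxon 3, Taxon 6}.
II: derived state '1' in Taxon 3, Taxon 6, and Taxon 9 only — synapomorphy for {Taxon 3, Taxon 6, Taxon 9}.
III: derived state '0' in Taxon 3 only — an autapomorphy, so it tells us nothing about relationships among taxa.
Most parsimonious ingroup topology: ((Taxon 9,(Taxon 6,Taxon 3)),Taxon 7).
Taxon 6 and Taxon 3 form a cherry on this tree, so they are sister taxa.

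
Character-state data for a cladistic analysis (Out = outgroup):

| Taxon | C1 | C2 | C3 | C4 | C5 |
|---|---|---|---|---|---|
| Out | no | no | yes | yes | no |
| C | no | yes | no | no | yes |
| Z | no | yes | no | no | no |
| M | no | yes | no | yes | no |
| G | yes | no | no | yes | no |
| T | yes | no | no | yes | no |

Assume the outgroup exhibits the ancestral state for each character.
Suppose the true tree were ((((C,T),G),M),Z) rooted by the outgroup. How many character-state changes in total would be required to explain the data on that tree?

Map each character onto ((((C,T),G),M),Z) (rooted by Out) and count the minimum state changes it requires (Fitch parsimony):
C1: 2; C2: 3; C3: 1; C4: 2; C5: 1.
Total tree length = 9.

9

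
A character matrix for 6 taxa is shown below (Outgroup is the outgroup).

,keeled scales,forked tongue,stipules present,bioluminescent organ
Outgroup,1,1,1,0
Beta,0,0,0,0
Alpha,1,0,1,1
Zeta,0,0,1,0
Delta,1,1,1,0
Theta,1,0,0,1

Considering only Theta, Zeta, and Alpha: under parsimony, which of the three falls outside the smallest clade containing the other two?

Character polarity is set by the outgroup: the derived state is whichever differs from the outgroup's state, so for keeled scales, forked tongue, stipules present the derived state is '0', and for the remaining characters it is '1'.
Only Beta and Zeta show the derived state '0' for keeled scales, supporting them as a clade.
forked tongue: derived state '0' in Alpha, Beta, Theta, and Zeta only — synapomorphy for {Alpha, Beta, Theta, Zeta}.
stipules present (state '0') occurs in Beta and Theta but conflicts with the nesting implied by the other characters — most parsimoniously interpreted as homoplasy.
Only Alpha and Theta show the derived state '1' for bioluminescent organ, supporting them as a clade.
Most parsimonious ingroup topology: (((Beta,Zeta),(Alpha,Theta)),Delta).
Alpha and Theta share a more recent common ancestor with each other than either does with Zeta, so Zeta is the least closely related of the three.

Zeta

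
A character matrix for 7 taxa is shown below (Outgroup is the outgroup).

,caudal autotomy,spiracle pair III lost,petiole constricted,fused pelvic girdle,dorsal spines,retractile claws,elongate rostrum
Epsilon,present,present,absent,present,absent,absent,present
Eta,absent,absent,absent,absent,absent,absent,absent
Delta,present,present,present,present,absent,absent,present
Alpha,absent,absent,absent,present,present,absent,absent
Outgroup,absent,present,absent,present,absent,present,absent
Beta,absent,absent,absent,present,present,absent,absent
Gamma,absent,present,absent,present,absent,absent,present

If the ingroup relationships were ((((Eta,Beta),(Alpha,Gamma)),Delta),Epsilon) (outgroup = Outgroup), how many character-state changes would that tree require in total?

Map each character onto ((((Eta,Beta),(Alpha,Gamma)),Delta),Epsilon) (rooted by Outgroup) and count the minimum state changes it requires (Fitch parsimony):
caudal autotomy: 2; spiracle pair III lost: 2; petiole constricted: 1; fused pelvic girdle: 1; dorsal spines: 2; retractile claws: 1; elongate rostrum: 3.
Total tree length = 12.

12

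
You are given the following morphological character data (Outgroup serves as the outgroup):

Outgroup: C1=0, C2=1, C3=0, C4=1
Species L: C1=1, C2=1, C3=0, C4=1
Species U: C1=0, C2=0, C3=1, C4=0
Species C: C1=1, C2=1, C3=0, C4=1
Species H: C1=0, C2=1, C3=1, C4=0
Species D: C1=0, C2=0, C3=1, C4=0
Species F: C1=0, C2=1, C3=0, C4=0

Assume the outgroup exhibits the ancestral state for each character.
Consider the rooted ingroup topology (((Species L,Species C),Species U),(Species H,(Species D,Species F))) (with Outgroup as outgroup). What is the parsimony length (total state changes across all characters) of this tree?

8

Map each character onto (((Species L,Species C),Species U),(Species H,(Species D,Species F))) (rooted by Outgroup) and count the minimum state changes it requires (Fitch parsimony):
C1: 1; C2: 2; C3: 3; C4: 2.
Total tree length = 8.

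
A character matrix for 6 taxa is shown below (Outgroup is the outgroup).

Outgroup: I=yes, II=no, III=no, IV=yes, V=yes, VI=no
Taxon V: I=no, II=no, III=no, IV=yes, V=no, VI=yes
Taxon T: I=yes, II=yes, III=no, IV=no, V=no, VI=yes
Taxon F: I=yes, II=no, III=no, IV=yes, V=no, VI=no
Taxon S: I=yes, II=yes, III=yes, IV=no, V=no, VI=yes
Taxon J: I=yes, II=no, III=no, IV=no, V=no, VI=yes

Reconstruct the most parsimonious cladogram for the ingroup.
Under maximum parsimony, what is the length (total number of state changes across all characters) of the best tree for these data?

Character polarity is set by the outgroup: the derived state is whichever differs from the outgroup's state, so for I, IV, V the derived state is 'no', and for the remaining characters it is 'yes'.
I (derived state 'no') is unique to Taxon V (autapomorphy; uninformative for grouping).
II (derived state 'yes') is shared by Taxon S and Taxon T — a synapomorphy uniting that clade.
III: derived state 'yes' in Taxon S only — an autapomorphy, so it tells us nothing about relationships among taxa.
IV: derived state 'no' in Taxon J, Taxon S, and Taxon T only — synapomorphy for {Taxon J, Taxon S, Taxon T}.
V (derived state 'no') is shared by all ingroup taxa — unites the whole ingroup.
VI: derived state 'yes' in Taxon J, Taxon S, Taxon T, and Taxon V only — synapomorphy for {Taxon J, Taxon S, Taxon T, Taxon V}.
Most parsimonious ingroup topology: ((Taxon V,((Taxon T,Taxon S),Taxon J)),Taxon F).
Changes per character on this tree: I: 1; II: 1; III: 1; IV: 1; V: 1; VI: 1.
Total = 6.

6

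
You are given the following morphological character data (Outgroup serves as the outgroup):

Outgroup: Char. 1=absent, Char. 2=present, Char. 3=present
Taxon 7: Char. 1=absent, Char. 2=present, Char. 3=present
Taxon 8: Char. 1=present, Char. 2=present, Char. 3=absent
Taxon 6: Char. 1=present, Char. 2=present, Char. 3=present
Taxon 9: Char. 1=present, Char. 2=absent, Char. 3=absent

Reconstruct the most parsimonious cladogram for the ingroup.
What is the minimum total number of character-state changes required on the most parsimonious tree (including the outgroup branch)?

Character polarity is set by the outgroup: the derived state is whichever differs from the outgroup's state, so for Char. 2, Char. 3 the derived state is 'absent', and for the remaining characters it is 'present'.
Only Taxon 6, Taxon 8, and Taxon 9 show the derived state 'present' for Char. 1, supporting them as a clade.
Char. 2 (derived state 'absent') is unique to Taxon 9 (autapomorphy; uninformative for grouping).
Char. 3 (derived state 'absent') is shared by Taxon 8 and Taxon 9 — a synapomorphy uniting that clade.
Most parsimonious ingroup topology: (Taxon 7,((Taxon 8,Taxon 9),Taxon 6)).
Changes per character on this tree: Char. 1: 1; Char. 2: 1; Char. 3: 1.
Total = 3.

3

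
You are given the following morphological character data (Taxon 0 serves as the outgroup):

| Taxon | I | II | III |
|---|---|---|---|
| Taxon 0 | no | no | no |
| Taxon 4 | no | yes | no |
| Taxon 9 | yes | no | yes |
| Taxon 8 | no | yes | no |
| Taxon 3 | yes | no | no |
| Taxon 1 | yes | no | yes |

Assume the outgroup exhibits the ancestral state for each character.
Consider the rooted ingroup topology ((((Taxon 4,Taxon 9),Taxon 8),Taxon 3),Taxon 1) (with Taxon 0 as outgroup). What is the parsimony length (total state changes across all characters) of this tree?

7

Map each character onto ((((Taxon 4,Taxon 9),Taxon 8),Taxon 3),Taxon 1) (rooted by Taxon 0) and count the minimum state changes it requires (Fitch parsimony):
I: 3; II: 2; III: 2.
Total tree length = 7.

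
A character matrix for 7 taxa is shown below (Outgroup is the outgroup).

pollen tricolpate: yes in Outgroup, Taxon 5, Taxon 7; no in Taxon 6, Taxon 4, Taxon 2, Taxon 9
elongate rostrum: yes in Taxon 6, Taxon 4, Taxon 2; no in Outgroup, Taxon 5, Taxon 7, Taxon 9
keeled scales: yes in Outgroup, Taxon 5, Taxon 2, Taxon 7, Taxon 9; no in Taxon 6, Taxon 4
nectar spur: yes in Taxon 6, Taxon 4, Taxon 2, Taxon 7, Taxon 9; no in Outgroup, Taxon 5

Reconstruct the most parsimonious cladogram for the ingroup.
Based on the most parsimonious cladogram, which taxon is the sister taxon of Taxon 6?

Taxon 4

Character polarity is set by the outgroup: the derived state is whichever differs from the outgroup's state, so for pollen tricolpate, keeled scales the derived state is 'no', and for the remaining characters it is 'yes'.
Only Taxon 2, Taxon 4, Taxon 6, and Taxon 9 show the derived state 'no' for pollen tricolpate, supporting them as a clade.
elongate rostrum: derived state 'yes' in Taxon 2, Taxon 4, and Taxon 6 only — synapomorphy for {Taxon 2, Taxon 4, Taxon 6}.
keeled scales: derived state 'no' in Taxon 4 and Taxon 6 only — synapomorphy for {Taxon 4, Taxon 6}.
Only Taxon 2, Taxon 4, Taxon 6, Taxon 7, and Taxon 9 show the derived state 'yes' for nectar spur, supporting them as a clade.
Most parsimonious ingroup topology: (Taxon 5,((((Taxon 6,Taxon 4),Taxon 2),Taxon 9),Taxon 7)).
Taxon 6 and Taxon 4 form a cherry on this tree, so they are sister taxa.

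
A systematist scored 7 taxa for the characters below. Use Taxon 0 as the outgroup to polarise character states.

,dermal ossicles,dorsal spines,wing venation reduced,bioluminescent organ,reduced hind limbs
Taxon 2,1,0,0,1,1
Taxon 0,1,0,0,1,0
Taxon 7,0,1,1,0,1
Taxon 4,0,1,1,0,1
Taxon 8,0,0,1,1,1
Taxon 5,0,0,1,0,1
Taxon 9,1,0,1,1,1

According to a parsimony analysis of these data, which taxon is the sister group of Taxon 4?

Character polarity is set by the outgroup: the derived state is whichever differs from the outgroup's state, so for dermal ossicles, bioluminescent organ the derived state is '0', and for the remaining characters it is '1'.
dermal ossicles (derived state '0') is shared by Taxon 4, Taxon 5, Taxon 7, and Taxon 8 — a synapomorphy uniting that clade.
dorsal spines: derived state '1' in Taxon 4 and Taxon 7 only — synapomorphy for {Taxon 4, Taxon 7}.
wing venation reduced (derived state '1') is shared by Taxon 4, Taxon 5, Taxon 7, Taxon 8, and Taxon 9 — a synapomorphy uniting that clade.
bioluminescent organ (derived state '0') is shared by Taxon 4, Taxon 5, and Taxon 7 — a synapomorphy uniting that clade.
All ingroup taxa share the derived state '1' for reduced hind limbs; it defines the ingroup but does not resolve relationships within it.
Most parsimonious ingroup topology: (Taxon 2,((((Taxon 7,Taxon 4),Taxon 5),Taxon 8),Taxon 9)).
Taxon 4 and Taxon 7 form a cherry on this tree, so they are sister taxa.

Taxon 7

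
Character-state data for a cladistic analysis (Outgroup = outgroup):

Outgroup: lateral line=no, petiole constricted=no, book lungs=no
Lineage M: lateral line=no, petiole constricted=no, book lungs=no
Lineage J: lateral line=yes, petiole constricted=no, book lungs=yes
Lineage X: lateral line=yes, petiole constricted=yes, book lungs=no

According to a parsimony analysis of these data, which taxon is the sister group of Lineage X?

The outgroup has state 'no' for every character, so 'yes' is the derived state throughout.
lateral line (derived state 'yes') is shared by Lineage J and Lineage X — a synapomorphy uniting that clade.
petiole constricted (derived state 'yes') is unique to Lineage X (autapomorphy; uninformative for grouping).
book lungs (derived state 'yes') is unique to Lineage J (autapomorphy; uninformative for grouping).
Most parsimonious ingroup topology: (Lineage M,(Lineage J,Lineage X)).
Lineage X and Lineage J form a cherry on this tree, so they are sister taxa.

Lineage J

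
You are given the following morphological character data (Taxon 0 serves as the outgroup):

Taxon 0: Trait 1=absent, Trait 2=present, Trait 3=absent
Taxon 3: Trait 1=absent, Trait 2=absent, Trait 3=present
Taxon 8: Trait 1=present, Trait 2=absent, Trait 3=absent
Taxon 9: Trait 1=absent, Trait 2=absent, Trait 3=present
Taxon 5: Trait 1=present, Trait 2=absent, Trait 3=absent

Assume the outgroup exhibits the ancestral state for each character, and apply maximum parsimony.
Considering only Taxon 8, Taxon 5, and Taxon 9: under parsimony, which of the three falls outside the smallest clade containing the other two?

Taxon 9

Character polarity is set by the outgroup: the derived state is whichever differs from the outgroup's state, so for Trait 2 the derived state is 'absent', and for the remaining characters it is 'present'.
Trait 1 (derived state 'present') is shared by Taxon 5 and Taxon 8 — a synapomorphy uniting that clade.
All ingroup taxa share the derived state 'absent' for Trait 2; it defines the ingroup but does not resolve relationships within it.
Only Taxon 3 and Taxon 9 show the derived state 'present' for Trait 3, supporting them as a clade.
Most parsimonious ingroup topology: ((Taxon 3,Taxon 9),(Taxon 8,Taxon 5)).
Taxon 8 and Taxon 5 share a more recent common ancestor with each other than either does with Taxon 9, so Taxon 9 is the least closely related of the three.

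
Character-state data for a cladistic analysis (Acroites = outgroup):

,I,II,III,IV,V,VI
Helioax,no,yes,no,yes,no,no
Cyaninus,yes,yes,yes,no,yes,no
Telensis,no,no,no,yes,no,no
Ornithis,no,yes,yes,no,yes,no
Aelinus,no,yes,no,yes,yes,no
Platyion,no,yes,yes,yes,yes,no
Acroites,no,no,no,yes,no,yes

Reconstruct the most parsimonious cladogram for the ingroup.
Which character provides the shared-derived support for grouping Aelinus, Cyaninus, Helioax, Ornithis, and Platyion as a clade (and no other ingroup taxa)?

Character polarity is set by the outgroup: the derived state is whichever differs from the outgroup's state, so for IV, VI the derived state is 'no', and for the remaining characters it is 'yes'.
I (derived state 'yes') is unique to Cyaninus (autapomorphy; uninformative for grouping).
II: derived state 'yes' in Aelinus, Cyaninus, Helioax, Ornithis, and Platyion only — synapomorphy for {Aelinus, Cyaninus, Helioax, Ornithis, Platyion}.
III: derived state 'yes' in Cyaninus, Ornithis, and Platyion only — synapomorphy for {Cyaninus, Ornithis, Platyion}.
IV (derived state 'no') is shared by Cyaninus and Ornithis — a synapomorphy uniting that clade.
V (derived state 'yes') is shared by Aelinus, Cyaninus, Ornithis, and Platyion — a synapomorphy uniting that clade.
VI (derived state 'no') is shared by all ingroup taxa — unites the whole ingroup.
Most parsimonious ingroup topology: (((Aelinus,((Cyaninus,Ornithis),Platyion)),Helioax),Telensis).
The clade {Aelinus, Cyaninus, Helioax, Ornithis, Platyion} is supported by II: its derived state 'yes' occurs in exactly those taxa and in no other taxon (including the outgroup).

II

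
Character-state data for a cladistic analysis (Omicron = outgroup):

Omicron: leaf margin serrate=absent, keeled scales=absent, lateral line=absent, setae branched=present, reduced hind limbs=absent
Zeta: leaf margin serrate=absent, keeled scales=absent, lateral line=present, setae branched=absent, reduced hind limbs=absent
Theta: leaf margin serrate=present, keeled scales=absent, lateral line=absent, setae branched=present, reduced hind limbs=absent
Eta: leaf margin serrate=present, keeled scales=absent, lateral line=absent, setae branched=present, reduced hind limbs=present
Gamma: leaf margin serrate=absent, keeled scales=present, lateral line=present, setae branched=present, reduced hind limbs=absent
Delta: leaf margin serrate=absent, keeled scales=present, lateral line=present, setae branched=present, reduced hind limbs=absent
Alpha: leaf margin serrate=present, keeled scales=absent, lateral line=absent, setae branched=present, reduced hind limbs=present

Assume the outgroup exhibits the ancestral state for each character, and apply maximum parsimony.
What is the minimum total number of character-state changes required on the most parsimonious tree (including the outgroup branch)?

Character polarity is set by the outgroup: the derived state is whichever differs from the outgroup's state, so for setae branched the derived state is 'absent', and for the remaining characters it is 'present'.
leaf margin serrate: derived state 'present' in Alpha, Eta, and Theta only — synapomorphy for {Alpha, Eta, Theta}.
Only Delta and Gamma show the derived state 'present' for keeled scales, supporting them as a clade.
Only Delta, Gamma, and Zeta show the derived state 'present' for lateral line, supporting them as a clade.
setae branched: derived state 'absent' in Zeta only — an autapomorphy, so it tells us nothing about relationships among taxa.
Only Alpha and Eta show the derived state 'present' for reduced hind limbs, supporting them as a clade.
Most parsimonious ingroup topology: ((Zeta,(Gamma,Delta)),(Theta,(Eta,Alpha))).
Changes per character on this tree: leaf margin serrate: 1; keeled scales: 1; lateral line: 1; setae branched: 1; reduced hind limbs: 1.
Total = 5.

5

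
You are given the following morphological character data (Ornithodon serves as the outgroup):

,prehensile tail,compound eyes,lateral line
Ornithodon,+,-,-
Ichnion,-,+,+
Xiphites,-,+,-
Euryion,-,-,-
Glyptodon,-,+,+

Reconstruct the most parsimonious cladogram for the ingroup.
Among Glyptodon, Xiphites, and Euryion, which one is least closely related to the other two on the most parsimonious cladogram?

Euryion

Character polarity is set by the outgroup: the derived state is whichever differs from the outgroup's state, so for prehensile tail the derived state is '-', and for the remaining characters it is '+'.
All ingroup taxa share the derived state '-' for prehensile tail; it defines the ingroup but does not resolve relationships within it.
compound eyes (derived state '+') is shared by Glyptodon, Ichnion, and Xiphites — a synapomorphy uniting that clade.
lateral line: derived state '+' in Glyptodon and Ichnion only — synapomorphy for {Glyptodon, Ichnion}.
Most parsimonious ingroup topology: (((Ichnion,Glyptodon),Xiphites),Euryion).
Glyptodon and Xiphites share a more recent common ancestor with each other than either does with Euryion, so Euryion is the least closely related of the three.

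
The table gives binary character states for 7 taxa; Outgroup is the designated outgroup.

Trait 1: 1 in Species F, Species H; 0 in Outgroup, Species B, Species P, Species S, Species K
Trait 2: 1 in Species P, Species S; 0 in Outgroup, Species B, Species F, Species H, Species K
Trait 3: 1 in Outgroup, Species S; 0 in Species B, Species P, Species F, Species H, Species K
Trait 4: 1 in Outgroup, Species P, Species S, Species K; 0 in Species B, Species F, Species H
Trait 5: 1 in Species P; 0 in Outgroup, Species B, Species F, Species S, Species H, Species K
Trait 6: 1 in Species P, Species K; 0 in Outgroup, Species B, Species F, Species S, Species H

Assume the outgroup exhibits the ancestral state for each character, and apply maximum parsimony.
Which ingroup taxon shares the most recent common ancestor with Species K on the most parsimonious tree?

Character polarity is set by the outgroup: the derived state is whichever differs from the outgroup's state, so for Trait 3, Trait 4 the derived state is '0', and for the remaining characters it is '1'.
Trait 1 (derived state '1') is shared by Species F and Species H — a synapomorphy uniting that clade.
Trait 2 (state '1') occurs in Species P and Species S but conflicts with the nesting implied by the other characters — most parsimoniously interpreted as homoplasy.
Only Species B, Species F, Species H, Species K, and Species P show the derived state '0' for Trait 3, supporting them as a clade.
Only Species B, Species F, and Species H show the derived state '0' for Trait 4, supporting them as a clade.
Trait 5 (derived state '1') is unique to Species P (autapomorphy; uninformative for grouping).
Trait 6: derived state '1' in Species K and Species P only — synapomorphy for {Species K, Species P}.
Most parsimonious ingroup topology: (((Species B,(Species F,Species H)),(Species P,Species K)),Species S).
Species K and Species P form a cherry on this tree, so they are sister taxa.

Species P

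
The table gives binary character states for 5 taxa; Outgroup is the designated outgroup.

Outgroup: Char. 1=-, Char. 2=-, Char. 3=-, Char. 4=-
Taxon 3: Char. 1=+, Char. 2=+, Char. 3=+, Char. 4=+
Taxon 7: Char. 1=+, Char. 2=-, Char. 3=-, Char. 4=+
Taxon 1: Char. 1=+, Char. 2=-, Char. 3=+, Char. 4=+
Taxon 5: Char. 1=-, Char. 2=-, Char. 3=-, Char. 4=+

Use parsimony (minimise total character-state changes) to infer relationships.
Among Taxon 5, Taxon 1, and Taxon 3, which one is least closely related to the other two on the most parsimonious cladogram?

The outgroup has state '-' for every character, so '+' is the derived state throughout.
Char. 1 (derived state '+') is shared by Taxon 1, Taxon 3, and Taxon 7 — a synapomorphy uniting that clade.
Char. 2 (derived state '+') is unique to Taxon 3 (autapomorphy; uninformative for grouping).
Only Taxon 1 and Taxon 3 show the derived state '+' for Char. 3, supporting them as a clade.
Char. 4 (derived state '+') is shared by all ingroup taxa — unites the whole ingroup.
Most parsimonious ingroup topology: (((Taxon 3,Taxon 1),Taxon 7),Taxon 5).
Taxon 3 and Taxon 1 share a more recent common ancestor with each other than either does with Taxon 5, so Taxon 5 is the least closely related of the three.

Taxon 5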